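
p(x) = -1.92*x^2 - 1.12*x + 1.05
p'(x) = -3.84*x - 1.12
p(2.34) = -12.08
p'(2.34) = -10.11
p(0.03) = 1.01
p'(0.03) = -1.24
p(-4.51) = -32.95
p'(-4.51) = 16.20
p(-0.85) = 0.61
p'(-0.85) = 2.14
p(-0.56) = 1.08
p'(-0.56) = 1.03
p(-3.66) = -20.57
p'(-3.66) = 12.93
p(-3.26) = -15.70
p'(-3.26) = 11.40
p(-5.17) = -44.48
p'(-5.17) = 18.73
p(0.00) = 1.05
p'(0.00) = -1.12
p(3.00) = -19.59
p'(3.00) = -12.64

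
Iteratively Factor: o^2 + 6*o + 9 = (o + 3)*(o + 3)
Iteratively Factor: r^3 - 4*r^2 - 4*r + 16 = (r - 4)*(r^2 - 4) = (r - 4)*(r + 2)*(r - 2)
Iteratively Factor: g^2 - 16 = (g + 4)*(g - 4)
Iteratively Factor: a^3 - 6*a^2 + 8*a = (a)*(a^2 - 6*a + 8) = a*(a - 2)*(a - 4)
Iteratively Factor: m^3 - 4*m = (m - 2)*(m^2 + 2*m) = m*(m - 2)*(m + 2)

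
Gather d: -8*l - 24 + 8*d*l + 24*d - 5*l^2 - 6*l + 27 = d*(8*l + 24) - 5*l^2 - 14*l + 3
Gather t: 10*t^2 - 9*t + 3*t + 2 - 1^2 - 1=10*t^2 - 6*t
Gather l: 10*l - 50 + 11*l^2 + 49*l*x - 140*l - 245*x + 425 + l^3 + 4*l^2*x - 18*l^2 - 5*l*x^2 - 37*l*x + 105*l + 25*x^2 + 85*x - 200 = l^3 + l^2*(4*x - 7) + l*(-5*x^2 + 12*x - 25) + 25*x^2 - 160*x + 175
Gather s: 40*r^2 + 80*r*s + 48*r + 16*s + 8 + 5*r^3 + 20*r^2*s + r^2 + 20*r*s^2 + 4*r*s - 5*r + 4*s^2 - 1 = 5*r^3 + 41*r^2 + 43*r + s^2*(20*r + 4) + s*(20*r^2 + 84*r + 16) + 7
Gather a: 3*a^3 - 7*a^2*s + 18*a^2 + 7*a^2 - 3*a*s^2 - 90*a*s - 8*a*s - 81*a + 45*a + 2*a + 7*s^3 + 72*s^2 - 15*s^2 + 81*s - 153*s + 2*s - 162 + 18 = 3*a^3 + a^2*(25 - 7*s) + a*(-3*s^2 - 98*s - 34) + 7*s^3 + 57*s^2 - 70*s - 144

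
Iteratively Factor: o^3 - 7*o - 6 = (o + 2)*(o^2 - 2*o - 3) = (o + 1)*(o + 2)*(o - 3)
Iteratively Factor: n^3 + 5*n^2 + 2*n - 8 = (n + 2)*(n^2 + 3*n - 4) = (n + 2)*(n + 4)*(n - 1)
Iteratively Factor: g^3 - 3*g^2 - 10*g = (g)*(g^2 - 3*g - 10) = g*(g - 5)*(g + 2)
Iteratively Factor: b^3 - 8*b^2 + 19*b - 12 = (b - 3)*(b^2 - 5*b + 4) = (b - 3)*(b - 1)*(b - 4)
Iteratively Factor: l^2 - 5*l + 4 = (l - 1)*(l - 4)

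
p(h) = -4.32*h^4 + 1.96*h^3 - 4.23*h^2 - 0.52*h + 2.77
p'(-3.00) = 544.34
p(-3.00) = -436.58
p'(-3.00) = 544.34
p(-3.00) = -436.58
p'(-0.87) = 22.67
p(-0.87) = -3.74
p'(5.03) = -2093.42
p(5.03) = -2622.82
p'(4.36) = -1357.83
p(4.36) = -1478.56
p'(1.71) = -84.20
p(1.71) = -37.63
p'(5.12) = -2208.98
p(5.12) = -2816.39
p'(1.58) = -67.37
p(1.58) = -27.80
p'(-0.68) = 13.39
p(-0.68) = -0.37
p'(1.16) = -29.39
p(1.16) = -8.29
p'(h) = -17.28*h^3 + 5.88*h^2 - 8.46*h - 0.52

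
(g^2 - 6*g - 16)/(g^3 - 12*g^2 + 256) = (g + 2)/(g^2 - 4*g - 32)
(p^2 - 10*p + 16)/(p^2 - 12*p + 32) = (p - 2)/(p - 4)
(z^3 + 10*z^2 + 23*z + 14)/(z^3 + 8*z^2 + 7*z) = (z + 2)/z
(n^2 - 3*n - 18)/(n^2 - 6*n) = (n + 3)/n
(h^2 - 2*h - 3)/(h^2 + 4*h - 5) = (h^2 - 2*h - 3)/(h^2 + 4*h - 5)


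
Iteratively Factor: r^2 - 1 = (r + 1)*(r - 1)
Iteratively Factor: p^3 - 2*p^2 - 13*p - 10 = (p + 1)*(p^2 - 3*p - 10) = (p - 5)*(p + 1)*(p + 2)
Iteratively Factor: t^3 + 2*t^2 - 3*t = (t)*(t^2 + 2*t - 3) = t*(t - 1)*(t + 3)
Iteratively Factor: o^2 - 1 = (o + 1)*(o - 1)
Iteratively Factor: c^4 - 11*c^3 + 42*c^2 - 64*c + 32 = (c - 2)*(c^3 - 9*c^2 + 24*c - 16) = (c - 4)*(c - 2)*(c^2 - 5*c + 4) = (c - 4)*(c - 2)*(c - 1)*(c - 4)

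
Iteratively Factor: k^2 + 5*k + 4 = (k + 1)*(k + 4)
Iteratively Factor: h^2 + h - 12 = (h - 3)*(h + 4)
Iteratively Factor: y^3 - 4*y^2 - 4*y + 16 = (y - 4)*(y^2 - 4) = (y - 4)*(y - 2)*(y + 2)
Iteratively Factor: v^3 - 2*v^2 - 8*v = (v - 4)*(v^2 + 2*v) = v*(v - 4)*(v + 2)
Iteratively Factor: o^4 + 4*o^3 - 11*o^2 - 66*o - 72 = (o - 4)*(o^3 + 8*o^2 + 21*o + 18) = (o - 4)*(o + 3)*(o^2 + 5*o + 6) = (o - 4)*(o + 2)*(o + 3)*(o + 3)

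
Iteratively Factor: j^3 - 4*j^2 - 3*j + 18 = (j - 3)*(j^2 - j - 6) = (j - 3)*(j + 2)*(j - 3)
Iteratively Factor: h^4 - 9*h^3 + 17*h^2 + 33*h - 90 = (h - 3)*(h^3 - 6*h^2 - h + 30) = (h - 5)*(h - 3)*(h^2 - h - 6) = (h - 5)*(h - 3)*(h + 2)*(h - 3)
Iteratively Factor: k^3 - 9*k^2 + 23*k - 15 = (k - 3)*(k^2 - 6*k + 5) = (k - 3)*(k - 1)*(k - 5)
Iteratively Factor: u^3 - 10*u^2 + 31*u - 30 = (u - 3)*(u^2 - 7*u + 10) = (u - 3)*(u - 2)*(u - 5)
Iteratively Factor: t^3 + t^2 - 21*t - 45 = (t + 3)*(t^2 - 2*t - 15) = (t + 3)^2*(t - 5)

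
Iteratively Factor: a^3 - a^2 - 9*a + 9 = (a + 3)*(a^2 - 4*a + 3) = (a - 1)*(a + 3)*(a - 3)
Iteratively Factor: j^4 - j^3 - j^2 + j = (j - 1)*(j^3 - j) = j*(j - 1)*(j^2 - 1) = j*(j - 1)^2*(j + 1)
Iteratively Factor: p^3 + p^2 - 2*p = (p)*(p^2 + p - 2) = p*(p + 2)*(p - 1)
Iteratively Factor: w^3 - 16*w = (w + 4)*(w^2 - 4*w) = (w - 4)*(w + 4)*(w)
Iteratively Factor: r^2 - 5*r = (r)*(r - 5)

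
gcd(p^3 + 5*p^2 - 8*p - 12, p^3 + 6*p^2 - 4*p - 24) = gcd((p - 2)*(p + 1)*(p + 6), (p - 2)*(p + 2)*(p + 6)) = p^2 + 4*p - 12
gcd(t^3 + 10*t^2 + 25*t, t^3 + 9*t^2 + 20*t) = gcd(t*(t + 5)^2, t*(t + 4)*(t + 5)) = t^2 + 5*t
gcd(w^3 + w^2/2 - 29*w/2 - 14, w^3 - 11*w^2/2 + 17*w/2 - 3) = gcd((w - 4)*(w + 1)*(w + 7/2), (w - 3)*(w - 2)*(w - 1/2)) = 1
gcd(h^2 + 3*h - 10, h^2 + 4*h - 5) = h + 5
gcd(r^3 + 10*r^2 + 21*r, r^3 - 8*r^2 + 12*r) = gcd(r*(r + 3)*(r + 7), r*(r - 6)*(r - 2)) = r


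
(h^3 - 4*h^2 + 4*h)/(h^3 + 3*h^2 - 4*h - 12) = h*(h - 2)/(h^2 + 5*h + 6)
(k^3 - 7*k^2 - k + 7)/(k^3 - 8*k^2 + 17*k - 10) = (k^2 - 6*k - 7)/(k^2 - 7*k + 10)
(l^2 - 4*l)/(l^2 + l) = (l - 4)/(l + 1)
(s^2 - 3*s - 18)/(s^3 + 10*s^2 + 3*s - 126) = (s^2 - 3*s - 18)/(s^3 + 10*s^2 + 3*s - 126)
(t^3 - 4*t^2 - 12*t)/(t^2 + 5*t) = (t^2 - 4*t - 12)/(t + 5)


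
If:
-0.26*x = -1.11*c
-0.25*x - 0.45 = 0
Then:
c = -0.42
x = -1.80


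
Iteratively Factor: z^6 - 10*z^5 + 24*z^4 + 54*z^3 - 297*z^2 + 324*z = (z - 4)*(z^5 - 6*z^4 + 54*z^2 - 81*z) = (z - 4)*(z - 3)*(z^4 - 3*z^3 - 9*z^2 + 27*z) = (z - 4)*(z - 3)^2*(z^3 - 9*z) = (z - 4)*(z - 3)^2*(z + 3)*(z^2 - 3*z) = (z - 4)*(z - 3)^3*(z + 3)*(z)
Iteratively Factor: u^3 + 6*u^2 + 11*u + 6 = (u + 1)*(u^2 + 5*u + 6) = (u + 1)*(u + 2)*(u + 3)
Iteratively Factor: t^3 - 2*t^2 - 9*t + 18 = (t + 3)*(t^2 - 5*t + 6) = (t - 3)*(t + 3)*(t - 2)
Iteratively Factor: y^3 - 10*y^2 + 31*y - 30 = (y - 5)*(y^2 - 5*y + 6) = (y - 5)*(y - 3)*(y - 2)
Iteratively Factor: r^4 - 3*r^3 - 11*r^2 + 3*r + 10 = (r - 1)*(r^3 - 2*r^2 - 13*r - 10) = (r - 5)*(r - 1)*(r^2 + 3*r + 2) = (r - 5)*(r - 1)*(r + 2)*(r + 1)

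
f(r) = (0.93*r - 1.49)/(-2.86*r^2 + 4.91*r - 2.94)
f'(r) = (0.93*r - 1.49)*(5.72*r - 4.91)/(-2.86*r^2 + 4.91*r - 2.94)^2 + 0.93/(-2.86*r^2 + 4.91*r - 2.94)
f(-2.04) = 0.14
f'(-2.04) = 0.05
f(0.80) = 0.89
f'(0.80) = -0.75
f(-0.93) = 0.24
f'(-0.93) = 0.15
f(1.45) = 0.08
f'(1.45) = -0.65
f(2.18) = -0.09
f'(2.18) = -0.04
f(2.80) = -0.10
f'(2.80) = 0.01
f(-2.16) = 0.13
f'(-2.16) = 0.05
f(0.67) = 0.93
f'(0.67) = 0.07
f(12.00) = -0.03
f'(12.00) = 0.00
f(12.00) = -0.03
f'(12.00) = 0.00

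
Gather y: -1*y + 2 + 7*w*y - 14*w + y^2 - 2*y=-14*w + y^2 + y*(7*w - 3) + 2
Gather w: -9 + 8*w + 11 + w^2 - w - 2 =w^2 + 7*w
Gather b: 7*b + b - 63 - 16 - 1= 8*b - 80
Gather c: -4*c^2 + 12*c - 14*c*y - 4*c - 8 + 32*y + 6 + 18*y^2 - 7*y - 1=-4*c^2 + c*(8 - 14*y) + 18*y^2 + 25*y - 3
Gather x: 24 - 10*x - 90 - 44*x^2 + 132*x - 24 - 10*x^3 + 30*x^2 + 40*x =-10*x^3 - 14*x^2 + 162*x - 90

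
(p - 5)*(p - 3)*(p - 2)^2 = p^4 - 12*p^3 + 51*p^2 - 92*p + 60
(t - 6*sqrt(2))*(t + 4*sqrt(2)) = t^2 - 2*sqrt(2)*t - 48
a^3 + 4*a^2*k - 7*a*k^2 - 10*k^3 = (a - 2*k)*(a + k)*(a + 5*k)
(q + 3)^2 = q^2 + 6*q + 9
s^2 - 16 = (s - 4)*(s + 4)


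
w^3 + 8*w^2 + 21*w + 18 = (w + 2)*(w + 3)^2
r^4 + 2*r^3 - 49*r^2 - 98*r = r*(r - 7)*(r + 2)*(r + 7)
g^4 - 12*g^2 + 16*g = g*(g - 2)^2*(g + 4)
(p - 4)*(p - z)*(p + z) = p^3 - 4*p^2 - p*z^2 + 4*z^2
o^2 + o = o*(o + 1)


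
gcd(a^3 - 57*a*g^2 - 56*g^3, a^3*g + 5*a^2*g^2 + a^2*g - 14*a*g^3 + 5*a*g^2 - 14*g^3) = a + 7*g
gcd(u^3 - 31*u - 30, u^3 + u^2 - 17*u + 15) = u + 5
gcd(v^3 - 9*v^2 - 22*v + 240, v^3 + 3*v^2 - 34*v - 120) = v^2 - v - 30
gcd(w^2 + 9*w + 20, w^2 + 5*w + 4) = w + 4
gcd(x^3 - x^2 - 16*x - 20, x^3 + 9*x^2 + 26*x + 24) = x + 2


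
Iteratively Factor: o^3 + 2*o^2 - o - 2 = (o - 1)*(o^2 + 3*o + 2) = (o - 1)*(o + 1)*(o + 2)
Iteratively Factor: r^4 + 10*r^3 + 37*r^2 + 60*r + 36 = (r + 3)*(r^3 + 7*r^2 + 16*r + 12) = (r + 2)*(r + 3)*(r^2 + 5*r + 6) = (r + 2)^2*(r + 3)*(r + 3)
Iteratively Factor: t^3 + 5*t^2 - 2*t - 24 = (t - 2)*(t^2 + 7*t + 12) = (t - 2)*(t + 4)*(t + 3)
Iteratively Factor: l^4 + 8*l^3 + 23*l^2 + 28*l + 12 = (l + 3)*(l^3 + 5*l^2 + 8*l + 4) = (l + 2)*(l + 3)*(l^2 + 3*l + 2) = (l + 2)^2*(l + 3)*(l + 1)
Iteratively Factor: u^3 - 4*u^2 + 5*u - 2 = (u - 2)*(u^2 - 2*u + 1) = (u - 2)*(u - 1)*(u - 1)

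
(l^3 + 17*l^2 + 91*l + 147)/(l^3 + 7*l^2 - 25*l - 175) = (l^2 + 10*l + 21)/(l^2 - 25)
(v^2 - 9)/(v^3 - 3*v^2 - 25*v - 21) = (v - 3)/(v^2 - 6*v - 7)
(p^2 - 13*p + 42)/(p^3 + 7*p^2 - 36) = (p^2 - 13*p + 42)/(p^3 + 7*p^2 - 36)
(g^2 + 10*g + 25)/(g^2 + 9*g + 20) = (g + 5)/(g + 4)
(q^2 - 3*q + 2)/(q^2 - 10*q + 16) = (q - 1)/(q - 8)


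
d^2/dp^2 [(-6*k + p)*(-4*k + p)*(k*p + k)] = 2*k*(-10*k + 3*p + 1)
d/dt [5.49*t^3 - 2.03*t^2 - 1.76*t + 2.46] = 16.47*t^2 - 4.06*t - 1.76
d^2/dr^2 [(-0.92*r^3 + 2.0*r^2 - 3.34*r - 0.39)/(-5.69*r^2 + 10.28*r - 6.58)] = (-2.8421709430404e-14*r^5 + 107.857836*r^3 + 151.656426*r^2 - 648.179568*r + 331.891428)/(184.220009*r^6 - 998.478924*r^5 + 2443.034502*r^4 - 3395.685488*r^3 + 2825.161164*r^2 - 1335.260976*r + 284.890312)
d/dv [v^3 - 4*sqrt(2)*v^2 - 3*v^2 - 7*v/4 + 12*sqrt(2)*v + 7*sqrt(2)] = 3*v^2 - 8*sqrt(2)*v - 6*v - 7/4 + 12*sqrt(2)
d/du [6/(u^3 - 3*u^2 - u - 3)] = 6*(-3*u^2 + 6*u + 1)/(-u^3 + 3*u^2 + u + 3)^2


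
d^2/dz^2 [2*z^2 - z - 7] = 4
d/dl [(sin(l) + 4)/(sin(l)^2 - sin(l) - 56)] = (-8*sin(l) + cos(l)^2 - 53)*cos(l)/(sin(l) + cos(l)^2 + 55)^2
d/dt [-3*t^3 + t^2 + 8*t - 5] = -9*t^2 + 2*t + 8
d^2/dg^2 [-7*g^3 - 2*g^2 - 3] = -42*g - 4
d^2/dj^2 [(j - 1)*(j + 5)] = 2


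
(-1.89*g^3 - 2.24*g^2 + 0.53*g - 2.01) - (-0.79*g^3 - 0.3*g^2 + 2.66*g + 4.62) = -1.1*g^3 - 1.94*g^2 - 2.13*g - 6.63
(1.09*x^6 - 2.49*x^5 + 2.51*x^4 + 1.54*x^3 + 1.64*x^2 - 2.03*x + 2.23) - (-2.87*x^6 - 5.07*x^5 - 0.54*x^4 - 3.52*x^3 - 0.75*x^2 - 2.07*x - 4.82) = 3.96*x^6 + 2.58*x^5 + 3.05*x^4 + 5.06*x^3 + 2.39*x^2 + 0.04*x + 7.05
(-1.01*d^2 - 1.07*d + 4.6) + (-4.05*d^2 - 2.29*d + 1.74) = -5.06*d^2 - 3.36*d + 6.34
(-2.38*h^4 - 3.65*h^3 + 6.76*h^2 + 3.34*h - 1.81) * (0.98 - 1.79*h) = 4.2602*h^5 + 4.2011*h^4 - 15.6774*h^3 + 0.646199999999999*h^2 + 6.5131*h - 1.7738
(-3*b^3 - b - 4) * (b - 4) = -3*b^4 + 12*b^3 - b^2 + 16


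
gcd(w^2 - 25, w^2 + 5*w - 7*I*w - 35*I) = w + 5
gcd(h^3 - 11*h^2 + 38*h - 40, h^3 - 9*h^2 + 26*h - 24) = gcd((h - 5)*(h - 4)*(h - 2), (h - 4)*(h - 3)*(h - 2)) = h^2 - 6*h + 8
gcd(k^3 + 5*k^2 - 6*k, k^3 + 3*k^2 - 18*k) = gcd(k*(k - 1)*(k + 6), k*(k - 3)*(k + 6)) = k^2 + 6*k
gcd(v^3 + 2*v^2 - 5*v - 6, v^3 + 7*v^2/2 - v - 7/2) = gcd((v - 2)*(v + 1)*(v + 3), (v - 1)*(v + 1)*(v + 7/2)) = v + 1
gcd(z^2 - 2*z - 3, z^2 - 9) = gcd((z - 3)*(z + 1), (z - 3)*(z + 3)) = z - 3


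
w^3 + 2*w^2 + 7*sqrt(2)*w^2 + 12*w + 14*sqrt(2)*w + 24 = (w + 2)*(w + sqrt(2))*(w + 6*sqrt(2))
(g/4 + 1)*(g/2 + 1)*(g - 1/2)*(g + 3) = g^4/8 + 17*g^3/16 + 43*g^2/16 + 11*g/8 - 3/2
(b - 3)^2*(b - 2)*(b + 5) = b^4 - 3*b^3 - 19*b^2 + 87*b - 90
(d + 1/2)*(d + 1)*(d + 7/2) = d^3 + 5*d^2 + 23*d/4 + 7/4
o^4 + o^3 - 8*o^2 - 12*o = o*(o - 3)*(o + 2)^2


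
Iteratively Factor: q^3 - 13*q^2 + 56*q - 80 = (q - 5)*(q^2 - 8*q + 16) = (q - 5)*(q - 4)*(q - 4)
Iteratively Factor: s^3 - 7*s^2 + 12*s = (s - 3)*(s^2 - 4*s) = (s - 4)*(s - 3)*(s)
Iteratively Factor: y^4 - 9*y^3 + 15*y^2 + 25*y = (y + 1)*(y^3 - 10*y^2 + 25*y) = (y - 5)*(y + 1)*(y^2 - 5*y) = (y - 5)^2*(y + 1)*(y)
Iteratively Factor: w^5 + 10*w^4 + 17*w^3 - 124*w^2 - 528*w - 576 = (w + 4)*(w^4 + 6*w^3 - 7*w^2 - 96*w - 144) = (w + 3)*(w + 4)*(w^3 + 3*w^2 - 16*w - 48) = (w + 3)*(w + 4)^2*(w^2 - w - 12) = (w + 3)^2*(w + 4)^2*(w - 4)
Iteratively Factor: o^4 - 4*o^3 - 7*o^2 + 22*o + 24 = (o - 3)*(o^3 - o^2 - 10*o - 8) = (o - 3)*(o + 1)*(o^2 - 2*o - 8) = (o - 3)*(o + 1)*(o + 2)*(o - 4)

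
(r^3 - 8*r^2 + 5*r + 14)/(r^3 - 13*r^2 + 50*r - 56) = (r + 1)/(r - 4)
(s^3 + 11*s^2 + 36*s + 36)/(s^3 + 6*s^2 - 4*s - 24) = (s + 3)/(s - 2)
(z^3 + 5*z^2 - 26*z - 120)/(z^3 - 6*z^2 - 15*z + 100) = (z + 6)/(z - 5)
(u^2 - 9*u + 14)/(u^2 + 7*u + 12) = (u^2 - 9*u + 14)/(u^2 + 7*u + 12)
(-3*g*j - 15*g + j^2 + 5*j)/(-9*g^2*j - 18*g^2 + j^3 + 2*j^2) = (j + 5)/(3*g*j + 6*g + j^2 + 2*j)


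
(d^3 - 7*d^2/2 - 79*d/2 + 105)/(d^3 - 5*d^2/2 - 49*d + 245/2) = (d + 6)/(d + 7)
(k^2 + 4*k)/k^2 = (k + 4)/k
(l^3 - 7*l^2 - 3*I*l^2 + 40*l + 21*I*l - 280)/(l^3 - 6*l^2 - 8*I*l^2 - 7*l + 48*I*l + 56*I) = (l + 5*I)/(l + 1)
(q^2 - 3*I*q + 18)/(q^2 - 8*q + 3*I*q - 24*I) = (q - 6*I)/(q - 8)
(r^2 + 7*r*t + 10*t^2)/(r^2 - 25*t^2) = (r + 2*t)/(r - 5*t)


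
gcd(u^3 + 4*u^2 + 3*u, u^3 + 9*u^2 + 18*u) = u^2 + 3*u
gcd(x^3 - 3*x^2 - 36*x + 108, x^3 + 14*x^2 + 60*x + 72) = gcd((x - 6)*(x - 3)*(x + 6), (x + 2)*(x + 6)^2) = x + 6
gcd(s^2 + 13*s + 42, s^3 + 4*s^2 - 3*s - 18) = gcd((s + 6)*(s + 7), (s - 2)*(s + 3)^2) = 1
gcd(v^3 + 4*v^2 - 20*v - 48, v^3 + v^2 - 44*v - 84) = v^2 + 8*v + 12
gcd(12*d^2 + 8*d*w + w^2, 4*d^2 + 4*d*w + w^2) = 2*d + w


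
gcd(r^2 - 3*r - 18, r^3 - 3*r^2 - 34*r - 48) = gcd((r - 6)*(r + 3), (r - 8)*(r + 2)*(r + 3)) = r + 3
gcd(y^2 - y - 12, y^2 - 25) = 1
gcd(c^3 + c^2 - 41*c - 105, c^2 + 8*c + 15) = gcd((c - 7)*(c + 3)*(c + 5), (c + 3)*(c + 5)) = c^2 + 8*c + 15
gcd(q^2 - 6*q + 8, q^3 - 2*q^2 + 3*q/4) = 1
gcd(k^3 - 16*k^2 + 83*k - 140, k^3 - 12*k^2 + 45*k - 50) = k - 5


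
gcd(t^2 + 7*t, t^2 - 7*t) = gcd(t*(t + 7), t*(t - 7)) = t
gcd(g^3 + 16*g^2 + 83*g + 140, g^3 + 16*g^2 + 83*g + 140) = g^3 + 16*g^2 + 83*g + 140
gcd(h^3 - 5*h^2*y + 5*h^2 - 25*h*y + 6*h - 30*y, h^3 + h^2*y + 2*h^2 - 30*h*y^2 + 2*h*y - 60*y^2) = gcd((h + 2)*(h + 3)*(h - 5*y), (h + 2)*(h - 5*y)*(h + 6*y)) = -h^2 + 5*h*y - 2*h + 10*y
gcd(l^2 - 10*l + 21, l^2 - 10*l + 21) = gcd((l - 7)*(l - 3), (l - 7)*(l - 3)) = l^2 - 10*l + 21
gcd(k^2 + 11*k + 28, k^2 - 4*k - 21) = 1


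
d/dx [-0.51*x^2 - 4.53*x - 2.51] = -1.02*x - 4.53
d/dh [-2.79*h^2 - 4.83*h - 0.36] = -5.58*h - 4.83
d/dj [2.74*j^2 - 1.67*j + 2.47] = 5.48*j - 1.67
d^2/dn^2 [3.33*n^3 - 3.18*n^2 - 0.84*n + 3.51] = 19.98*n - 6.36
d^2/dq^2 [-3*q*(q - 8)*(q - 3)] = 66 - 18*q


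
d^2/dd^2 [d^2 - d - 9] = 2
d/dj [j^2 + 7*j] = 2*j + 7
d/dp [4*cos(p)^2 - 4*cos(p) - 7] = 4*sin(p) - 4*sin(2*p)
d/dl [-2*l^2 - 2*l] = -4*l - 2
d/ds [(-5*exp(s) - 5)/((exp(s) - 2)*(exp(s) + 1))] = 5*exp(s)/(exp(s) - 2)^2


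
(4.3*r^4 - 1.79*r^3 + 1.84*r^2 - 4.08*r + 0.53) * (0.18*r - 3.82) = 0.774*r^5 - 16.7482*r^4 + 7.169*r^3 - 7.7632*r^2 + 15.681*r - 2.0246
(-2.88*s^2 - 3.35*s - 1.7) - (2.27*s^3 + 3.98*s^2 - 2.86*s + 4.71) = -2.27*s^3 - 6.86*s^2 - 0.49*s - 6.41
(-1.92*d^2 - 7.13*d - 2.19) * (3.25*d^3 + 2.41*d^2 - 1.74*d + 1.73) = -6.24*d^5 - 27.7997*d^4 - 20.96*d^3 + 3.8067*d^2 - 8.5243*d - 3.7887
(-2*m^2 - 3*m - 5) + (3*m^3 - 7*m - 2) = 3*m^3 - 2*m^2 - 10*m - 7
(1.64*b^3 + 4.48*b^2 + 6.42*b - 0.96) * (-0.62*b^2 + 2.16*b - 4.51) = -1.0168*b^5 + 0.7648*b^4 - 1.7*b^3 - 5.7424*b^2 - 31.0278*b + 4.3296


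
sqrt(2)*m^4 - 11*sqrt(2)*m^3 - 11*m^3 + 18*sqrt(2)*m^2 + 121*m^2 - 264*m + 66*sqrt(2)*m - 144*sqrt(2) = (m - 8)*(m - 3)*(m - 6*sqrt(2))*(sqrt(2)*m + 1)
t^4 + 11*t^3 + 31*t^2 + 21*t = t*(t + 1)*(t + 3)*(t + 7)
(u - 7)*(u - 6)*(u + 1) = u^3 - 12*u^2 + 29*u + 42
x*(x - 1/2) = x^2 - x/2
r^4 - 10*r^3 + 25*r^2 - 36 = (r - 6)*(r - 3)*(r - 2)*(r + 1)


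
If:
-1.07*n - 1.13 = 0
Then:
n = -1.06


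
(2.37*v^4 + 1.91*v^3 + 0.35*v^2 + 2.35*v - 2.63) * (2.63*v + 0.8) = 6.2331*v^5 + 6.9193*v^4 + 2.4485*v^3 + 6.4605*v^2 - 5.0369*v - 2.104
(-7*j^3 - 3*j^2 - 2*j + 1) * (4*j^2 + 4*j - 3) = -28*j^5 - 40*j^4 + j^3 + 5*j^2 + 10*j - 3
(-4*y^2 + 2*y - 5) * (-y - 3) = 4*y^3 + 10*y^2 - y + 15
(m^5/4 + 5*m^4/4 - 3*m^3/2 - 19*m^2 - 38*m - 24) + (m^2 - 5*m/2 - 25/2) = m^5/4 + 5*m^4/4 - 3*m^3/2 - 18*m^2 - 81*m/2 - 73/2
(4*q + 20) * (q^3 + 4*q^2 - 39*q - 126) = 4*q^4 + 36*q^3 - 76*q^2 - 1284*q - 2520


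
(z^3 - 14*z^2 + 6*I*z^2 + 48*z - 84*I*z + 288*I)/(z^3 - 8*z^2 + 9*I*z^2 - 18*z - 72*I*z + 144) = (z - 6)/(z + 3*I)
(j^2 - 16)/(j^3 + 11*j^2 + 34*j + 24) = (j - 4)/(j^2 + 7*j + 6)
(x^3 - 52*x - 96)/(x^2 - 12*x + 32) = (x^2 + 8*x + 12)/(x - 4)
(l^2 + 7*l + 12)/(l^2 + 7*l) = (l^2 + 7*l + 12)/(l*(l + 7))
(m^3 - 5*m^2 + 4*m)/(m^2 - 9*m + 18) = m*(m^2 - 5*m + 4)/(m^2 - 9*m + 18)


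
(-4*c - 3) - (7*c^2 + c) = -7*c^2 - 5*c - 3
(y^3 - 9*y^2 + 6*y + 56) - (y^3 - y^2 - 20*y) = -8*y^2 + 26*y + 56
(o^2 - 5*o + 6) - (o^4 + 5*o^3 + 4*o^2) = -o^4 - 5*o^3 - 3*o^2 - 5*o + 6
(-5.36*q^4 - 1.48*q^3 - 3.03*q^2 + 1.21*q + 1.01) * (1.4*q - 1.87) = -7.504*q^5 + 7.9512*q^4 - 1.4744*q^3 + 7.3601*q^2 - 0.8487*q - 1.8887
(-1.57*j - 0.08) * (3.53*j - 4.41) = -5.5421*j^2 + 6.6413*j + 0.3528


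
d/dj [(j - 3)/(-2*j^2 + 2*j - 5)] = (2*j^2 - 12*j + 1)/(4*j^4 - 8*j^3 + 24*j^2 - 20*j + 25)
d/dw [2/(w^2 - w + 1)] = 2*(1 - 2*w)/(w^2 - w + 1)^2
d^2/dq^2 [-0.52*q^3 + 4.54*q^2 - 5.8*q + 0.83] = 9.08 - 3.12*q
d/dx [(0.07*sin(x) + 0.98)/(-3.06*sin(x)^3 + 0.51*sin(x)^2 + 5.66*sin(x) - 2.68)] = (0.4284*sin(x)^3 + 8.9607*sin(x)^2 - 0.9996*sin(x) - 5.7344)*cos(x)/(9.3636*sin(x)^6 - 3.1212*sin(x)^5 - 34.3791*sin(x)^4 + 22.1748*sin(x)^3 + 29.302*sin(x)^2 - 30.3376*sin(x) + 7.1824)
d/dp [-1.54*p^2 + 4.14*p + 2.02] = 4.14 - 3.08*p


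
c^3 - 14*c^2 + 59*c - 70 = (c - 7)*(c - 5)*(c - 2)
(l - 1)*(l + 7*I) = l^2 - l + 7*I*l - 7*I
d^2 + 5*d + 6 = (d + 2)*(d + 3)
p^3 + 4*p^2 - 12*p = p*(p - 2)*(p + 6)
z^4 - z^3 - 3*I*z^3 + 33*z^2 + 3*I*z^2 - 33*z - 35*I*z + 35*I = (z - 7*I)*(z + 5*I)*(-I*z + I)*(I*z + 1)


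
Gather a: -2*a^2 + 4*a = -2*a^2 + 4*a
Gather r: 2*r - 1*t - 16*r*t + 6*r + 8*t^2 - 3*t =r*(8 - 16*t) + 8*t^2 - 4*t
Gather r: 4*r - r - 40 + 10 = 3*r - 30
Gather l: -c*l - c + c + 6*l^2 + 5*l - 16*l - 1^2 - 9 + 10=6*l^2 + l*(-c - 11)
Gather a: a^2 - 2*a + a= a^2 - a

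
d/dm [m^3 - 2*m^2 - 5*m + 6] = 3*m^2 - 4*m - 5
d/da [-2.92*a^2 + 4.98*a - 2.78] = 4.98 - 5.84*a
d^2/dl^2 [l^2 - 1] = 2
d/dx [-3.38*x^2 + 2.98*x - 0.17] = 2.98 - 6.76*x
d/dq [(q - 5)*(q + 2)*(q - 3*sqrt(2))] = 3*q^2 - 6*sqrt(2)*q - 6*q - 10 + 9*sqrt(2)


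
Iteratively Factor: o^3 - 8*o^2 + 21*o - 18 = (o - 2)*(o^2 - 6*o + 9) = (o - 3)*(o - 2)*(o - 3)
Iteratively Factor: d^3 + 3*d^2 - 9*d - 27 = (d - 3)*(d^2 + 6*d + 9) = (d - 3)*(d + 3)*(d + 3)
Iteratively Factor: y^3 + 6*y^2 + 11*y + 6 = (y + 2)*(y^2 + 4*y + 3) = (y + 1)*(y + 2)*(y + 3)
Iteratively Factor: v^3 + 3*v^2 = (v + 3)*(v^2) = v*(v + 3)*(v)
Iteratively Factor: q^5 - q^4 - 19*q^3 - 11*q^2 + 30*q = (q)*(q^4 - q^3 - 19*q^2 - 11*q + 30) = q*(q - 5)*(q^3 + 4*q^2 + q - 6) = q*(q - 5)*(q + 2)*(q^2 + 2*q - 3) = q*(q - 5)*(q + 2)*(q + 3)*(q - 1)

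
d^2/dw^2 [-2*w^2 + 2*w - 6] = -4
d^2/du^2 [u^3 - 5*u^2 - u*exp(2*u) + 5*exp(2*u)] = -4*u*exp(2*u) + 6*u + 16*exp(2*u) - 10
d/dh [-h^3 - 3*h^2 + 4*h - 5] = -3*h^2 - 6*h + 4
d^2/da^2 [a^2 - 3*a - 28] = 2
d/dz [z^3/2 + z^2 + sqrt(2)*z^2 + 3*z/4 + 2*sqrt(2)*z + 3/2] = 3*z^2/2 + 2*z + 2*sqrt(2)*z + 3/4 + 2*sqrt(2)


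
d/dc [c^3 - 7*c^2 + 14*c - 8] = 3*c^2 - 14*c + 14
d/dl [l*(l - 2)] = 2*l - 2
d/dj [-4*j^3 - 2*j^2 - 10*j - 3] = -12*j^2 - 4*j - 10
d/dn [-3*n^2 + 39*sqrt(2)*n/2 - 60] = -6*n + 39*sqrt(2)/2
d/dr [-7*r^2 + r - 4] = 1 - 14*r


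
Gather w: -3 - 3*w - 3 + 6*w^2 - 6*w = 6*w^2 - 9*w - 6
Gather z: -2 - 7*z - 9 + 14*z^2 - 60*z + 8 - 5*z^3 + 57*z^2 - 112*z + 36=-5*z^3 + 71*z^2 - 179*z + 33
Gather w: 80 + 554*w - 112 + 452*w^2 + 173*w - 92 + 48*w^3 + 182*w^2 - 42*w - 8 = 48*w^3 + 634*w^2 + 685*w - 132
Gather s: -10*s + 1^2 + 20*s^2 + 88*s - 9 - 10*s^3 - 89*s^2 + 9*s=-10*s^3 - 69*s^2 + 87*s - 8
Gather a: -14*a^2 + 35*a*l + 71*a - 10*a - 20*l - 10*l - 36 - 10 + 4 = -14*a^2 + a*(35*l + 61) - 30*l - 42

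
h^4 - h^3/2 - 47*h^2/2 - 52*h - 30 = (h - 6)*(h + 1)*(h + 2)*(h + 5/2)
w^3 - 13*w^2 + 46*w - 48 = (w - 8)*(w - 3)*(w - 2)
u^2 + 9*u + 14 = (u + 2)*(u + 7)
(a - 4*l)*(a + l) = a^2 - 3*a*l - 4*l^2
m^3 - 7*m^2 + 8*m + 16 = (m - 4)^2*(m + 1)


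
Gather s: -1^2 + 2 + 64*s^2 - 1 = 64*s^2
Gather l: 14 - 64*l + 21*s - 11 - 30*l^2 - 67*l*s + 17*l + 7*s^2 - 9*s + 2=-30*l^2 + l*(-67*s - 47) + 7*s^2 + 12*s + 5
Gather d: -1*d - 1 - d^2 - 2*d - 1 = -d^2 - 3*d - 2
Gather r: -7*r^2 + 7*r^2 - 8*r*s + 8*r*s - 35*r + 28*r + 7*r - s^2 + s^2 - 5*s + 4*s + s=0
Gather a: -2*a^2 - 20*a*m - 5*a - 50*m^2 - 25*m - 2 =-2*a^2 + a*(-20*m - 5) - 50*m^2 - 25*m - 2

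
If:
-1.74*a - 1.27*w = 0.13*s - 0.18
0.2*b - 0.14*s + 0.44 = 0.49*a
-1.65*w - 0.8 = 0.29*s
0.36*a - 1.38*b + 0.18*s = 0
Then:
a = 0.55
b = 0.37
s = 1.75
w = -0.79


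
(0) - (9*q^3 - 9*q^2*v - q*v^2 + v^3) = -9*q^3 + 9*q^2*v + q*v^2 - v^3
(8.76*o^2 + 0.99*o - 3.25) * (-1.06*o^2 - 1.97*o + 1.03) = -9.2856*o^4 - 18.3066*o^3 + 10.5175*o^2 + 7.4222*o - 3.3475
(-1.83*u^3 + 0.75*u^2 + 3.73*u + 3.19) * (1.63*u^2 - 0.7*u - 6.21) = -2.9829*u^5 + 2.5035*u^4 + 16.9192*u^3 - 2.0688*u^2 - 25.3963*u - 19.8099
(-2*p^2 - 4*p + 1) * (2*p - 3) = -4*p^3 - 2*p^2 + 14*p - 3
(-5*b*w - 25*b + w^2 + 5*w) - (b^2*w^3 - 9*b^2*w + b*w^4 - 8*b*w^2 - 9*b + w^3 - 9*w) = -b^2*w^3 + 9*b^2*w - b*w^4 + 8*b*w^2 - 5*b*w - 16*b - w^3 + w^2 + 14*w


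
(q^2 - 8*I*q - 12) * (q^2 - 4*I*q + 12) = q^4 - 12*I*q^3 - 32*q^2 - 48*I*q - 144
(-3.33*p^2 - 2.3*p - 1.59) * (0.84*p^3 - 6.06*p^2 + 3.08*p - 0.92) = -2.7972*p^5 + 18.2478*p^4 + 2.346*p^3 + 5.615*p^2 - 2.7812*p + 1.4628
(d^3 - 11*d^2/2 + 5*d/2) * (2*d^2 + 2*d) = 2*d^5 - 9*d^4 - 6*d^3 + 5*d^2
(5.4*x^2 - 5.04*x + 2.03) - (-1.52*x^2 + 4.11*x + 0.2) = 6.92*x^2 - 9.15*x + 1.83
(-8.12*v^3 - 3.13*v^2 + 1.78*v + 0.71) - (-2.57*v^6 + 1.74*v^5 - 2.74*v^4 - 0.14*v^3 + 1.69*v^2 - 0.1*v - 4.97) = 2.57*v^6 - 1.74*v^5 + 2.74*v^4 - 7.98*v^3 - 4.82*v^2 + 1.88*v + 5.68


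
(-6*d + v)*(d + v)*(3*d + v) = -18*d^3 - 21*d^2*v - 2*d*v^2 + v^3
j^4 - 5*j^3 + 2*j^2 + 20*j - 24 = (j - 3)*(j - 2)^2*(j + 2)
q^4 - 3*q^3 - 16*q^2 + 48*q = q*(q - 4)*(q - 3)*(q + 4)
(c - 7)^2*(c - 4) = c^3 - 18*c^2 + 105*c - 196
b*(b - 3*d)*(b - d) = b^3 - 4*b^2*d + 3*b*d^2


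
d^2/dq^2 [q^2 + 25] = 2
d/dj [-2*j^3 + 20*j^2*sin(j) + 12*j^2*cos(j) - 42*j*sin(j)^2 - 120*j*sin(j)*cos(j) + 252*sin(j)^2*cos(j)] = -12*j^2*sin(j) + 20*j^2*cos(j) - 6*j^2 + 40*j*sin(j) - 42*j*sin(2*j) + 24*j*cos(j) - 120*j*cos(2*j) - 63*sin(j) - 60*sin(2*j) + 189*sin(3*j) + 21*cos(2*j) - 21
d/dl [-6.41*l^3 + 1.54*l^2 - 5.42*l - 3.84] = -19.23*l^2 + 3.08*l - 5.42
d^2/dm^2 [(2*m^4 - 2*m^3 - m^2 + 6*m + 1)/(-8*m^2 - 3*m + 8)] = 2*(-128*m^6 - 144*m^5 + 330*m^4 + 122*m^3 - 912*m^2 - 840*m - 153)/(512*m^6 + 576*m^5 - 1320*m^4 - 1125*m^3 + 1320*m^2 + 576*m - 512)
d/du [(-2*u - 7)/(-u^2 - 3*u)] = (-2*u^2 - 14*u - 21)/(u^2*(u^2 + 6*u + 9))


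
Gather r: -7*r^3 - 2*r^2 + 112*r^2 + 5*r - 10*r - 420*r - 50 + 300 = -7*r^3 + 110*r^2 - 425*r + 250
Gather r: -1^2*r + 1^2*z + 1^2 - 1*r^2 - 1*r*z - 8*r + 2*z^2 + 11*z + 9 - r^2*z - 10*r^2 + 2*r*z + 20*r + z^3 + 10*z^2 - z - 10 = r^2*(-z - 11) + r*(z + 11) + z^3 + 12*z^2 + 11*z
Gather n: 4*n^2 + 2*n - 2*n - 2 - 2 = 4*n^2 - 4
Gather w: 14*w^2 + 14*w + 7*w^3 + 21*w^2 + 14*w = 7*w^3 + 35*w^2 + 28*w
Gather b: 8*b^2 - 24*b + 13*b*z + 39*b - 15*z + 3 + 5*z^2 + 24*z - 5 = 8*b^2 + b*(13*z + 15) + 5*z^2 + 9*z - 2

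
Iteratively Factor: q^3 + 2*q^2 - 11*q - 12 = (q + 1)*(q^2 + q - 12) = (q + 1)*(q + 4)*(q - 3)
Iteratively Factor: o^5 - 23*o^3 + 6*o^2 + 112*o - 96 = (o - 4)*(o^4 + 4*o^3 - 7*o^2 - 22*o + 24) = (o - 4)*(o - 1)*(o^3 + 5*o^2 - 2*o - 24) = (o - 4)*(o - 1)*(o + 4)*(o^2 + o - 6) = (o - 4)*(o - 2)*(o - 1)*(o + 4)*(o + 3)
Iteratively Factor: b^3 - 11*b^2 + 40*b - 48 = (b - 3)*(b^2 - 8*b + 16) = (b - 4)*(b - 3)*(b - 4)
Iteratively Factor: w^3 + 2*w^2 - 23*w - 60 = (w + 4)*(w^2 - 2*w - 15) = (w - 5)*(w + 4)*(w + 3)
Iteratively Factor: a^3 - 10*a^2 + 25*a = (a)*(a^2 - 10*a + 25) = a*(a - 5)*(a - 5)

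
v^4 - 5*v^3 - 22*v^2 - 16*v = v*(v - 8)*(v + 1)*(v + 2)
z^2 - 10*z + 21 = (z - 7)*(z - 3)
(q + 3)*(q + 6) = q^2 + 9*q + 18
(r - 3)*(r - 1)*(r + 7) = r^3 + 3*r^2 - 25*r + 21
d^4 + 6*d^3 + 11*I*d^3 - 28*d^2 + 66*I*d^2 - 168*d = d*(d + 6)*(d + 4*I)*(d + 7*I)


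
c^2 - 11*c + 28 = (c - 7)*(c - 4)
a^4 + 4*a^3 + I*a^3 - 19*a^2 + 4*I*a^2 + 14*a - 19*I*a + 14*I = (a - 2)*(a - 1)*(a + 7)*(a + I)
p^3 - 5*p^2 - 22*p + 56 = (p - 7)*(p - 2)*(p + 4)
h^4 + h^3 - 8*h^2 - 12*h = h*(h - 3)*(h + 2)^2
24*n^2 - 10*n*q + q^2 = (-6*n + q)*(-4*n + q)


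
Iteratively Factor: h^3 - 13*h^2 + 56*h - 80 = (h - 5)*(h^2 - 8*h + 16) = (h - 5)*(h - 4)*(h - 4)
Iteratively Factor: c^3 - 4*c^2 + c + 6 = (c - 3)*(c^2 - c - 2) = (c - 3)*(c + 1)*(c - 2)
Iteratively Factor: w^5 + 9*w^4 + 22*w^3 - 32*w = (w)*(w^4 + 9*w^3 + 22*w^2 - 32) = w*(w + 4)*(w^3 + 5*w^2 + 2*w - 8) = w*(w + 2)*(w + 4)*(w^2 + 3*w - 4) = w*(w - 1)*(w + 2)*(w + 4)*(w + 4)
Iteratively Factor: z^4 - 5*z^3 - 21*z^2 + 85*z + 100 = (z + 4)*(z^3 - 9*z^2 + 15*z + 25) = (z + 1)*(z + 4)*(z^2 - 10*z + 25) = (z - 5)*(z + 1)*(z + 4)*(z - 5)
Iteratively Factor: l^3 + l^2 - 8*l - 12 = (l + 2)*(l^2 - l - 6) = (l - 3)*(l + 2)*(l + 2)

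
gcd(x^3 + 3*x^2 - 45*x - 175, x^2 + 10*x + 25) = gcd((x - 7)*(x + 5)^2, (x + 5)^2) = x^2 + 10*x + 25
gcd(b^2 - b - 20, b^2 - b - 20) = b^2 - b - 20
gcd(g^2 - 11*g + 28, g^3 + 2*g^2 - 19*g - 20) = g - 4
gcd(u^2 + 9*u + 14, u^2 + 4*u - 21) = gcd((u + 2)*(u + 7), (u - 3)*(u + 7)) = u + 7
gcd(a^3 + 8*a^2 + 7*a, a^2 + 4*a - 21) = a + 7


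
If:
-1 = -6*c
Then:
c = 1/6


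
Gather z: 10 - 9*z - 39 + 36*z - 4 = 27*z - 33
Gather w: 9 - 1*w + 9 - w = 18 - 2*w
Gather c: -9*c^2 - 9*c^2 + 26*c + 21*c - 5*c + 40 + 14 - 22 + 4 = -18*c^2 + 42*c + 36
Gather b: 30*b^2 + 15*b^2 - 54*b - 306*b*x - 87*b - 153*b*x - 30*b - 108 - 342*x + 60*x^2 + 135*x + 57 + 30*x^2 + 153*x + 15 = 45*b^2 + b*(-459*x - 171) + 90*x^2 - 54*x - 36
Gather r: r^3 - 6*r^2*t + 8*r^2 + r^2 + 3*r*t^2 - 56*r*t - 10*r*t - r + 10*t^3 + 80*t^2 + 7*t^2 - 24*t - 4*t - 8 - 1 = r^3 + r^2*(9 - 6*t) + r*(3*t^2 - 66*t - 1) + 10*t^3 + 87*t^2 - 28*t - 9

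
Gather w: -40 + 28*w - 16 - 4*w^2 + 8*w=-4*w^2 + 36*w - 56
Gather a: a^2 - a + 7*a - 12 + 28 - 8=a^2 + 6*a + 8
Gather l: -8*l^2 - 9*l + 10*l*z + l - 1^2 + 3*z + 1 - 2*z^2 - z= -8*l^2 + l*(10*z - 8) - 2*z^2 + 2*z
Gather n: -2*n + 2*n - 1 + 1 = 0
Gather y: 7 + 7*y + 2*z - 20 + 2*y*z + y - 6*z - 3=y*(2*z + 8) - 4*z - 16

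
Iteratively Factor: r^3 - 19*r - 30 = (r + 3)*(r^2 - 3*r - 10) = (r - 5)*(r + 3)*(r + 2)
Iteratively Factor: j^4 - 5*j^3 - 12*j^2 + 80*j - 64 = (j - 1)*(j^3 - 4*j^2 - 16*j + 64) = (j - 4)*(j - 1)*(j^2 - 16) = (j - 4)^2*(j - 1)*(j + 4)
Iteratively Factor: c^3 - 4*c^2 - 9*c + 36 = (c - 4)*(c^2 - 9) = (c - 4)*(c + 3)*(c - 3)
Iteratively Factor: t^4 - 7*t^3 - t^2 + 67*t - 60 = (t + 3)*(t^3 - 10*t^2 + 29*t - 20) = (t - 1)*(t + 3)*(t^2 - 9*t + 20) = (t - 4)*(t - 1)*(t + 3)*(t - 5)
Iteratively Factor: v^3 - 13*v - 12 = (v + 1)*(v^2 - v - 12) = (v + 1)*(v + 3)*(v - 4)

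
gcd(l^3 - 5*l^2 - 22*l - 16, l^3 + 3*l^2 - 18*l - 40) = l + 2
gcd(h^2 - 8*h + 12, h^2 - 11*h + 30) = h - 6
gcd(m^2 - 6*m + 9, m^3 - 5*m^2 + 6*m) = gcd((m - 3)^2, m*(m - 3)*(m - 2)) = m - 3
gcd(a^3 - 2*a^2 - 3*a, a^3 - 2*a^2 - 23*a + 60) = a - 3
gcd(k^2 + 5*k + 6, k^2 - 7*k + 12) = 1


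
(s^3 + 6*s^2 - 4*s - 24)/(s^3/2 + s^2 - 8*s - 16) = 2*(s^2 + 4*s - 12)/(s^2 - 16)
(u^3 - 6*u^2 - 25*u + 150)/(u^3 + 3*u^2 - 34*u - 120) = (u - 5)/(u + 4)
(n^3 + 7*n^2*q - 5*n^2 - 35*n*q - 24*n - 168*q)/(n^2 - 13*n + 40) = (n^2 + 7*n*q + 3*n + 21*q)/(n - 5)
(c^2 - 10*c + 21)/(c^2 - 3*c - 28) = (c - 3)/(c + 4)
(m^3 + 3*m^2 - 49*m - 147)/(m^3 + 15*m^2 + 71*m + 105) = (m - 7)/(m + 5)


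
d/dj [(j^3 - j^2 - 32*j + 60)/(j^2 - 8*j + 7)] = (j^4 - 16*j^3 + 61*j^2 - 134*j + 256)/(j^4 - 16*j^3 + 78*j^2 - 112*j + 49)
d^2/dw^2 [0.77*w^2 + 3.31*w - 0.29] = 1.54000000000000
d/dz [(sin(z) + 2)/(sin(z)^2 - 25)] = (-4*sin(z) + cos(z)^2 - 26)*cos(z)/(sin(z)^2 - 25)^2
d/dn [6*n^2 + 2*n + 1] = 12*n + 2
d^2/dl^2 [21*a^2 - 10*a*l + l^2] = 2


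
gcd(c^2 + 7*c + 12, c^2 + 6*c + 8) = c + 4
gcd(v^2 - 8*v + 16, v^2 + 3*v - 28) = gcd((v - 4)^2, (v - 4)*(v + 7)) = v - 4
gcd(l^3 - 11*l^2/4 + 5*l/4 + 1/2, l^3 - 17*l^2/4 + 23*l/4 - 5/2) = l^2 - 3*l + 2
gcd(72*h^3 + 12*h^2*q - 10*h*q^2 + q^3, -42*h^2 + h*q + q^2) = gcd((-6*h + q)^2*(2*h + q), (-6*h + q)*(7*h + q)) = -6*h + q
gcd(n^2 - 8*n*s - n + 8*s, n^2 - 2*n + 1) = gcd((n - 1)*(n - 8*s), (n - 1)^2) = n - 1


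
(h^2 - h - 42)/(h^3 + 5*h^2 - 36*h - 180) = (h - 7)/(h^2 - h - 30)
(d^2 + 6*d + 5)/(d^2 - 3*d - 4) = (d + 5)/(d - 4)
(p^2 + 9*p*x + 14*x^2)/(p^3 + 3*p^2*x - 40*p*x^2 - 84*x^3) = 1/(p - 6*x)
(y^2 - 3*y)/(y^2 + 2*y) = (y - 3)/(y + 2)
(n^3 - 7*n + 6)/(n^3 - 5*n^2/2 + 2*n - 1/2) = 2*(n^2 + n - 6)/(2*n^2 - 3*n + 1)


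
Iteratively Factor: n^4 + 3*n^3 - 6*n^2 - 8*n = (n)*(n^3 + 3*n^2 - 6*n - 8) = n*(n + 1)*(n^2 + 2*n - 8) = n*(n - 2)*(n + 1)*(n + 4)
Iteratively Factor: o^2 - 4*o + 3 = (o - 1)*(o - 3)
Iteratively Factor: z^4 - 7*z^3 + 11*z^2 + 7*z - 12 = (z + 1)*(z^3 - 8*z^2 + 19*z - 12) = (z - 4)*(z + 1)*(z^2 - 4*z + 3) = (z - 4)*(z - 3)*(z + 1)*(z - 1)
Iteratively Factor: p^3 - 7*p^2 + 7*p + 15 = (p + 1)*(p^2 - 8*p + 15) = (p - 3)*(p + 1)*(p - 5)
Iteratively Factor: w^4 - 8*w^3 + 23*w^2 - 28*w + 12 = (w - 2)*(w^3 - 6*w^2 + 11*w - 6) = (w - 2)*(w - 1)*(w^2 - 5*w + 6) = (w - 2)^2*(w - 1)*(w - 3)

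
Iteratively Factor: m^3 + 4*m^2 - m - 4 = (m - 1)*(m^2 + 5*m + 4) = (m - 1)*(m + 1)*(m + 4)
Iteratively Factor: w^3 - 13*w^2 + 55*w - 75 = (w - 5)*(w^2 - 8*w + 15) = (w - 5)*(w - 3)*(w - 5)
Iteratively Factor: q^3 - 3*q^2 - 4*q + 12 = (q - 3)*(q^2 - 4) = (q - 3)*(q + 2)*(q - 2)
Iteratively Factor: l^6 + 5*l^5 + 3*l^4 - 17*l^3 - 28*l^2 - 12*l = (l + 1)*(l^5 + 4*l^4 - l^3 - 16*l^2 - 12*l) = (l + 1)^2*(l^4 + 3*l^3 - 4*l^2 - 12*l) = l*(l + 1)^2*(l^3 + 3*l^2 - 4*l - 12) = l*(l - 2)*(l + 1)^2*(l^2 + 5*l + 6) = l*(l - 2)*(l + 1)^2*(l + 3)*(l + 2)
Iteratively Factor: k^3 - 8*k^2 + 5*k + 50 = (k + 2)*(k^2 - 10*k + 25) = (k - 5)*(k + 2)*(k - 5)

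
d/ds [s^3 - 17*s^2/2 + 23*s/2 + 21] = 3*s^2 - 17*s + 23/2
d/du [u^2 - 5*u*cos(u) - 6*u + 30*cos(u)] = 5*u*sin(u) + 2*u - 30*sin(u) - 5*cos(u) - 6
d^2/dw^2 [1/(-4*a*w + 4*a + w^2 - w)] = 2*(-4*a*w + 4*a + w^2 - w - (4*a - 2*w + 1)^2)/(4*a*w - 4*a - w^2 + w)^3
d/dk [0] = 0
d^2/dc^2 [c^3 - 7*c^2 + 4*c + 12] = 6*c - 14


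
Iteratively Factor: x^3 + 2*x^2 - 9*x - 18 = (x + 3)*(x^2 - x - 6) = (x + 2)*(x + 3)*(x - 3)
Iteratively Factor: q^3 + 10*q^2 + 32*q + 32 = (q + 2)*(q^2 + 8*q + 16) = (q + 2)*(q + 4)*(q + 4)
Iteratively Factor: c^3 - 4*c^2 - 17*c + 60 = (c - 5)*(c^2 + c - 12) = (c - 5)*(c - 3)*(c + 4)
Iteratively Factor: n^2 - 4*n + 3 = (n - 1)*(n - 3)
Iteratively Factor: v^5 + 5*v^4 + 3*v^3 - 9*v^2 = (v + 3)*(v^4 + 2*v^3 - 3*v^2) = v*(v + 3)*(v^3 + 2*v^2 - 3*v) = v*(v - 1)*(v + 3)*(v^2 + 3*v) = v^2*(v - 1)*(v + 3)*(v + 3)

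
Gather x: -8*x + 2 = 2 - 8*x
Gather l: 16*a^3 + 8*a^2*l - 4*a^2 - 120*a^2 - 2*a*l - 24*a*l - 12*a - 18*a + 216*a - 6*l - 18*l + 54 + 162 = 16*a^3 - 124*a^2 + 186*a + l*(8*a^2 - 26*a - 24) + 216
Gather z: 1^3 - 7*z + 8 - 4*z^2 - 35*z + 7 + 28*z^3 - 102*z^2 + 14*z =28*z^3 - 106*z^2 - 28*z + 16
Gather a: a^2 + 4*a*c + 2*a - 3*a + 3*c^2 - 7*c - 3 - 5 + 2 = a^2 + a*(4*c - 1) + 3*c^2 - 7*c - 6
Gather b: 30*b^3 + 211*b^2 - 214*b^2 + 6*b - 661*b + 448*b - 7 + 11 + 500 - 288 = 30*b^3 - 3*b^2 - 207*b + 216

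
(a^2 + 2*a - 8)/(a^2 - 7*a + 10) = (a + 4)/(a - 5)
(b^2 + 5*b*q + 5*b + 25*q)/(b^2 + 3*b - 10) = (b + 5*q)/(b - 2)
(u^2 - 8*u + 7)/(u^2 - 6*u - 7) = (u - 1)/(u + 1)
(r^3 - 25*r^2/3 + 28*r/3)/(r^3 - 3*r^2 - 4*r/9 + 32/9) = 3*r*(r - 7)/(3*r^2 - 5*r - 8)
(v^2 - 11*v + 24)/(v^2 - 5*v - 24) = (v - 3)/(v + 3)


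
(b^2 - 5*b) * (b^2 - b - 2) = b^4 - 6*b^3 + 3*b^2 + 10*b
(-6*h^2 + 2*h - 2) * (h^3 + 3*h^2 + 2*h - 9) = -6*h^5 - 16*h^4 - 8*h^3 + 52*h^2 - 22*h + 18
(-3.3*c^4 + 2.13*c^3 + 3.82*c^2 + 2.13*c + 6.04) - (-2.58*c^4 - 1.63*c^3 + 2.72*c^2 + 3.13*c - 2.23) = -0.72*c^4 + 3.76*c^3 + 1.1*c^2 - 1.0*c + 8.27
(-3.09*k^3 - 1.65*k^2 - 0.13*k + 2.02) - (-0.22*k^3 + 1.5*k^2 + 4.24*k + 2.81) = -2.87*k^3 - 3.15*k^2 - 4.37*k - 0.79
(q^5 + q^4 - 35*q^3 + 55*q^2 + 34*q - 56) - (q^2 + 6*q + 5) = q^5 + q^4 - 35*q^3 + 54*q^2 + 28*q - 61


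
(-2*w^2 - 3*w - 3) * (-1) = 2*w^2 + 3*w + 3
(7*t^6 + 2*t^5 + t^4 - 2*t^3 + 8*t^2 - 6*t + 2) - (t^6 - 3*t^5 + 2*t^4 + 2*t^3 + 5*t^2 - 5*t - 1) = 6*t^6 + 5*t^5 - t^4 - 4*t^3 + 3*t^2 - t + 3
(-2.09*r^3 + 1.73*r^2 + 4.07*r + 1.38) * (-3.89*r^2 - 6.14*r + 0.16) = 8.1301*r^5 + 6.1029*r^4 - 26.7889*r^3 - 30.0812*r^2 - 7.822*r + 0.2208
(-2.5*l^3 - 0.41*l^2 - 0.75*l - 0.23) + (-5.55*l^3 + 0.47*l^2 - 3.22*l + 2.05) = -8.05*l^3 + 0.06*l^2 - 3.97*l + 1.82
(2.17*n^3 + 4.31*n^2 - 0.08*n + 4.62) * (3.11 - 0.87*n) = -1.8879*n^4 + 2.999*n^3 + 13.4737*n^2 - 4.2682*n + 14.3682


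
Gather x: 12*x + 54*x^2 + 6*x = 54*x^2 + 18*x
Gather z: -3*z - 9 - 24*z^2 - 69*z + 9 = -24*z^2 - 72*z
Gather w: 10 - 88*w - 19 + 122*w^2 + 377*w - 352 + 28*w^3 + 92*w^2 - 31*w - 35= 28*w^3 + 214*w^2 + 258*w - 396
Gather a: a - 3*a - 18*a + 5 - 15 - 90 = -20*a - 100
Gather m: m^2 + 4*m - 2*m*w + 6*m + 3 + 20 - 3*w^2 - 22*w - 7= m^2 + m*(10 - 2*w) - 3*w^2 - 22*w + 16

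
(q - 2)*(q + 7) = q^2 + 5*q - 14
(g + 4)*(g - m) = g^2 - g*m + 4*g - 4*m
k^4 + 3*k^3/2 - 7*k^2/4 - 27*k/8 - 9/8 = (k - 3/2)*(k + 1/2)*(k + 1)*(k + 3/2)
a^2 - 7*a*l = a*(a - 7*l)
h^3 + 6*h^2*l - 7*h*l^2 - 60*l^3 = (h - 3*l)*(h + 4*l)*(h + 5*l)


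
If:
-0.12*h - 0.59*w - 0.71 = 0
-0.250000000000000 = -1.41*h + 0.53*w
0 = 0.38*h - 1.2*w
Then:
No Solution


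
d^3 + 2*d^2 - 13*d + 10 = (d - 2)*(d - 1)*(d + 5)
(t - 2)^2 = t^2 - 4*t + 4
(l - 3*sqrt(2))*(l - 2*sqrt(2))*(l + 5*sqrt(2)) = l^3 - 38*l + 60*sqrt(2)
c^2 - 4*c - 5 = (c - 5)*(c + 1)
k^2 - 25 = (k - 5)*(k + 5)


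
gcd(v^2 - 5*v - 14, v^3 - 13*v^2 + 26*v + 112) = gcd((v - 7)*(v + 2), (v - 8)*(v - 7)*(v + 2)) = v^2 - 5*v - 14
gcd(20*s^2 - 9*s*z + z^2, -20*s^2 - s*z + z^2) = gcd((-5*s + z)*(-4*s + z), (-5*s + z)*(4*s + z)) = -5*s + z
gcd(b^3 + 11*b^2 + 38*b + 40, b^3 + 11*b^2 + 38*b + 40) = b^3 + 11*b^2 + 38*b + 40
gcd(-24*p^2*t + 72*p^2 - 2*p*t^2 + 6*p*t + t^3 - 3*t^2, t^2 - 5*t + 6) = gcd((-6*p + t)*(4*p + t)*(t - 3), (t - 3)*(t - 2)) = t - 3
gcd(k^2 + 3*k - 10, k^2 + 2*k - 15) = k + 5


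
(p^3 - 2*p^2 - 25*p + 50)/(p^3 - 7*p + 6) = (p^2 - 25)/(p^2 + 2*p - 3)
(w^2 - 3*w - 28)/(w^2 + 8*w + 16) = (w - 7)/(w + 4)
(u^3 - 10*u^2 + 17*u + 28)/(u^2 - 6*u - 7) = u - 4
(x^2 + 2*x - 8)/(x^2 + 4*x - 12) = (x + 4)/(x + 6)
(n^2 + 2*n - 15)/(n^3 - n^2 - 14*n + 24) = (n + 5)/(n^2 + 2*n - 8)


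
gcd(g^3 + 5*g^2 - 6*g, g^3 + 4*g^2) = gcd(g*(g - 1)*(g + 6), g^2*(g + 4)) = g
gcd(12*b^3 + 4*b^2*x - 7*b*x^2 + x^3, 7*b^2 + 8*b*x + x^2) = b + x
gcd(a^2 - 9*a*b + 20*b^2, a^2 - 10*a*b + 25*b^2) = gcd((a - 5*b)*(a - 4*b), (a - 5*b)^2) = a - 5*b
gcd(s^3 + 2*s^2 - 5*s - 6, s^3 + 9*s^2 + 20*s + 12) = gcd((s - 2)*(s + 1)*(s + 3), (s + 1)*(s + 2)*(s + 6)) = s + 1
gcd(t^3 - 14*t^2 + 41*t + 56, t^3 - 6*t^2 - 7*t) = t^2 - 6*t - 7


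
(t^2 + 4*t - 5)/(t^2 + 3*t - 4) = (t + 5)/(t + 4)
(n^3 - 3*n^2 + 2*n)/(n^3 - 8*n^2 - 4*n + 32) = n*(n - 1)/(n^2 - 6*n - 16)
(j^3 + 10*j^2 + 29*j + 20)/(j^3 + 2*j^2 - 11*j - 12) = (j + 5)/(j - 3)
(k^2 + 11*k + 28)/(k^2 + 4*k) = (k + 7)/k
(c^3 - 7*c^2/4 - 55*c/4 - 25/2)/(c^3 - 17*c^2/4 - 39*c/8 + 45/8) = 2*(4*c^2 + 13*c + 10)/(8*c^2 + 6*c - 9)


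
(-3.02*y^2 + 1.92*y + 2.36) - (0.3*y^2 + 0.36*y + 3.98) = -3.32*y^2 + 1.56*y - 1.62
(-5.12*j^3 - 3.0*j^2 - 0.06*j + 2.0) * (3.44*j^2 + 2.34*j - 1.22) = -17.6128*j^5 - 22.3008*j^4 - 0.979999999999999*j^3 + 10.3996*j^2 + 4.7532*j - 2.44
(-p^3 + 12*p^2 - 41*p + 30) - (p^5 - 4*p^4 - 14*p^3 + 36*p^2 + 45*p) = -p^5 + 4*p^4 + 13*p^3 - 24*p^2 - 86*p + 30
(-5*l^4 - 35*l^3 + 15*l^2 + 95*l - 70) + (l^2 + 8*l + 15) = -5*l^4 - 35*l^3 + 16*l^2 + 103*l - 55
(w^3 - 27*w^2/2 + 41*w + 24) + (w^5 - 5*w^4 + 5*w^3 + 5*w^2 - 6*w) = w^5 - 5*w^4 + 6*w^3 - 17*w^2/2 + 35*w + 24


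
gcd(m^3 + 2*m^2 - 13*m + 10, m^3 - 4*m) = m - 2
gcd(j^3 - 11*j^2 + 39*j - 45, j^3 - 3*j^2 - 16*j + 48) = j - 3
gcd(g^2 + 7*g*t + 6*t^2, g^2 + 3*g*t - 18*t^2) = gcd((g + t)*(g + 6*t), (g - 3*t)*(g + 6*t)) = g + 6*t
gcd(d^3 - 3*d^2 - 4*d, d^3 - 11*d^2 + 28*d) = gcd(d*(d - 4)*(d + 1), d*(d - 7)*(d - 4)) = d^2 - 4*d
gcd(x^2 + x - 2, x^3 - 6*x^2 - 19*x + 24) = x - 1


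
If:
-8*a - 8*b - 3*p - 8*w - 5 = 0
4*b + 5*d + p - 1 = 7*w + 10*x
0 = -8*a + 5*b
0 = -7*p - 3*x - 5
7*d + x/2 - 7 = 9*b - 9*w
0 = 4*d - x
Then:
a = -28655/83592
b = -5731/10449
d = -2585/13932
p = -460/1161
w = 17339/41796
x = -2585/3483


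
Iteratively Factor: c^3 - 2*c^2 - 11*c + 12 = (c - 1)*(c^2 - c - 12) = (c - 1)*(c + 3)*(c - 4)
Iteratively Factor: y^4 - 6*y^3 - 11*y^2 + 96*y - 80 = (y - 5)*(y^3 - y^2 - 16*y + 16) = (y - 5)*(y + 4)*(y^2 - 5*y + 4) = (y - 5)*(y - 4)*(y + 4)*(y - 1)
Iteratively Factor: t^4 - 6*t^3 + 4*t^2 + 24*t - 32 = (t - 2)*(t^3 - 4*t^2 - 4*t + 16) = (t - 4)*(t - 2)*(t^2 - 4) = (t - 4)*(t - 2)^2*(t + 2)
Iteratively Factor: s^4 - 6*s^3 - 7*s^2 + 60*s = (s - 4)*(s^3 - 2*s^2 - 15*s) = s*(s - 4)*(s^2 - 2*s - 15) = s*(s - 5)*(s - 4)*(s + 3)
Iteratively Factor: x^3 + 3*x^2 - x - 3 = (x + 3)*(x^2 - 1) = (x - 1)*(x + 3)*(x + 1)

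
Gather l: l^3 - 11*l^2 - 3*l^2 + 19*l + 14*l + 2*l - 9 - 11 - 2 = l^3 - 14*l^2 + 35*l - 22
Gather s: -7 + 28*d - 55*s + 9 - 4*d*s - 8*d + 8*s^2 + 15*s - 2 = 20*d + 8*s^2 + s*(-4*d - 40)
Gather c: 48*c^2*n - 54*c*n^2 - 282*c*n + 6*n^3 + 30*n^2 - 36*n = 48*c^2*n + c*(-54*n^2 - 282*n) + 6*n^3 + 30*n^2 - 36*n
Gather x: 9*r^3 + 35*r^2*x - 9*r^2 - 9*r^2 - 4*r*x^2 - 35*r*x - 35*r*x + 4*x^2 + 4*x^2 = 9*r^3 - 18*r^2 + x^2*(8 - 4*r) + x*(35*r^2 - 70*r)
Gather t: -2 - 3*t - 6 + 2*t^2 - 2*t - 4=2*t^2 - 5*t - 12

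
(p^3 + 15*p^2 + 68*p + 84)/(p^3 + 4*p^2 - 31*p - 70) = (p + 6)/(p - 5)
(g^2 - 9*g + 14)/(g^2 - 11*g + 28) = (g - 2)/(g - 4)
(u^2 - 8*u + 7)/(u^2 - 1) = (u - 7)/(u + 1)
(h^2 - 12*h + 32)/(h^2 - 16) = (h - 8)/(h + 4)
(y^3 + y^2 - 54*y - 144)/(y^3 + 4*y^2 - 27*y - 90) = (y - 8)/(y - 5)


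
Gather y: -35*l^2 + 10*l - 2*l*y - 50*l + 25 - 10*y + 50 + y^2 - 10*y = -35*l^2 - 40*l + y^2 + y*(-2*l - 20) + 75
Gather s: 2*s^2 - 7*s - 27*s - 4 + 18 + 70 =2*s^2 - 34*s + 84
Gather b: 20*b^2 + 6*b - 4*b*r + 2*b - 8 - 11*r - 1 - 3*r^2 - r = 20*b^2 + b*(8 - 4*r) - 3*r^2 - 12*r - 9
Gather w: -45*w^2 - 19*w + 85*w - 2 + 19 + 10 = -45*w^2 + 66*w + 27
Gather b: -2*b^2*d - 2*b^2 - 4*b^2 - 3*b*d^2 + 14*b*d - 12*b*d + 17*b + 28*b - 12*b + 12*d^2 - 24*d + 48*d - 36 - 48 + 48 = b^2*(-2*d - 6) + b*(-3*d^2 + 2*d + 33) + 12*d^2 + 24*d - 36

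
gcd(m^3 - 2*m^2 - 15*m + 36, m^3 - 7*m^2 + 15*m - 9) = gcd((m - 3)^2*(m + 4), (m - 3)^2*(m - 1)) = m^2 - 6*m + 9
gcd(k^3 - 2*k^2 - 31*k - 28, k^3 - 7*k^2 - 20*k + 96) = k + 4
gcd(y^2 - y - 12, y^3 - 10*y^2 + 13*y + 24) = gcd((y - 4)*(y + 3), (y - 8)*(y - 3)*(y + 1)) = 1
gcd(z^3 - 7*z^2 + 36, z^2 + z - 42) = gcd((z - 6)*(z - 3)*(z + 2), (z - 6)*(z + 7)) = z - 6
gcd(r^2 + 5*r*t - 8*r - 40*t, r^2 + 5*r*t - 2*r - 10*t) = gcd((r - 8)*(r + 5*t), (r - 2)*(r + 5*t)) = r + 5*t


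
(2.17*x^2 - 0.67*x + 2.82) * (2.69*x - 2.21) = 5.8373*x^3 - 6.598*x^2 + 9.0665*x - 6.2322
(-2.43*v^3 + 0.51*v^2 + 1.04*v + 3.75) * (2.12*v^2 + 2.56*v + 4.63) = -5.1516*v^5 - 5.1396*v^4 - 7.7405*v^3 + 12.9737*v^2 + 14.4152*v + 17.3625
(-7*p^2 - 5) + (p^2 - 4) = -6*p^2 - 9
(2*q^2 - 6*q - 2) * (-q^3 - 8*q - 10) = -2*q^5 + 6*q^4 - 14*q^3 + 28*q^2 + 76*q + 20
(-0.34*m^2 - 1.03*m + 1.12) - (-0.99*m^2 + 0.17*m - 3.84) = 0.65*m^2 - 1.2*m + 4.96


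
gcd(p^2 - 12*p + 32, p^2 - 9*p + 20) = p - 4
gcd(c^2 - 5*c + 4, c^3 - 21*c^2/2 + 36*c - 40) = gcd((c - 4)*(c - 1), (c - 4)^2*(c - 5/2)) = c - 4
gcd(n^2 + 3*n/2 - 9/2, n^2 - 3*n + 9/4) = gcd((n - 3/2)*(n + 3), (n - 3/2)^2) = n - 3/2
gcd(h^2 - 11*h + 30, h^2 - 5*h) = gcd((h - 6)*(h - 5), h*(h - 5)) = h - 5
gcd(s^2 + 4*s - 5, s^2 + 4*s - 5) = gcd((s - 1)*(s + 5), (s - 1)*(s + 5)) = s^2 + 4*s - 5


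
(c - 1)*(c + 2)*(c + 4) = c^3 + 5*c^2 + 2*c - 8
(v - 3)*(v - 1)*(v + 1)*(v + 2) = v^4 - v^3 - 7*v^2 + v + 6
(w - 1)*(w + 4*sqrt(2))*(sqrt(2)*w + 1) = sqrt(2)*w^3 - sqrt(2)*w^2 + 9*w^2 - 9*w + 4*sqrt(2)*w - 4*sqrt(2)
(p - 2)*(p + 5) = p^2 + 3*p - 10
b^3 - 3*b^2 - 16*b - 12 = (b - 6)*(b + 1)*(b + 2)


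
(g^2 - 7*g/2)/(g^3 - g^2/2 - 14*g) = (7 - 2*g)/(-2*g^2 + g + 28)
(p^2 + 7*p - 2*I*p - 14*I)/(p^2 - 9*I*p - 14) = (p + 7)/(p - 7*I)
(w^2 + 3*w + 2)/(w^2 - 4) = (w + 1)/(w - 2)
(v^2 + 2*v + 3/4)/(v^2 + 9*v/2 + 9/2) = (v + 1/2)/(v + 3)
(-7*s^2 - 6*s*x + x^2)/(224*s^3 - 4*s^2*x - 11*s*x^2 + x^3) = (s + x)/(-32*s^2 - 4*s*x + x^2)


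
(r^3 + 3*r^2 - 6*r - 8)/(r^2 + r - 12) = (r^2 - r - 2)/(r - 3)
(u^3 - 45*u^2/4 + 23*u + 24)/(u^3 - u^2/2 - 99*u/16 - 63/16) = 4*(u^2 - 12*u + 32)/(4*u^2 - 5*u - 21)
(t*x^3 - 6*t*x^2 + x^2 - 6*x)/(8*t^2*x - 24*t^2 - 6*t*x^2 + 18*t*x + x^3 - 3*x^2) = x*(t*x^2 - 6*t*x + x - 6)/(8*t^2*x - 24*t^2 - 6*t*x^2 + 18*t*x + x^3 - 3*x^2)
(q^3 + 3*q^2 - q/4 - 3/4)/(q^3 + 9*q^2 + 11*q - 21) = (q^2 - 1/4)/(q^2 + 6*q - 7)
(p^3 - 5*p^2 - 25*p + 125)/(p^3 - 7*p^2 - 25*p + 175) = (p - 5)/(p - 7)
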